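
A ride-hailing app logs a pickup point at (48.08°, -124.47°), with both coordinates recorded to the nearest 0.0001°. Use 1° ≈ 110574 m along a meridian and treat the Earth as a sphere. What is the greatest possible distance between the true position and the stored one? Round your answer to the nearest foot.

22 feet

Rounding to 4 decimal places leaves each coordinate within ±5e-05° of the true value.
N–S: 5e-05° × 110574 m/° = 5.5287 m.
East–west component at 48.08°: 5e-05° × 110574 × cos 48.08° ≈ 5e-05 × 73873.6 ≈ 3.69368 m.
Worst case both components are at the extreme and orthogonal: √(5.5287² + 3.69368²) ≈ 6.64905 m.
In feet: 6.64905 m ÷ 0.3048 ≈ 21.814 ft.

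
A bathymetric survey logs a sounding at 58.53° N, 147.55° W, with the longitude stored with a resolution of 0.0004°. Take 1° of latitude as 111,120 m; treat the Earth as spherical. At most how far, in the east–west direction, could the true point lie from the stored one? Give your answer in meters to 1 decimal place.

With a 0.0004° grid the true value lies within half a step, ±0.0004°/2 = ±0.0002°, of the stored one.
At latitude 58.53° a degree of longitude spans 111120 m × cos 58.53° = 111120 × 0.5221 ≈ 58010.4 m.
East–west error: 0.0002° × 58010.4 m/° ≈ 11.6021 m.

11.6 meters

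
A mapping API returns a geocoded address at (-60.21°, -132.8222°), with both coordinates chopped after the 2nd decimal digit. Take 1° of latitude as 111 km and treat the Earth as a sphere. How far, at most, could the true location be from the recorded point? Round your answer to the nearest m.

1239 m

Truncating at 2 decimal places can drop up to a full unit in the last place, so each coordinate may be off by as much as 0.01°.
North–south component: 0.01° × 111000 = 1110 m.
E–W at 60.21°: 0.01° × 111000 × cos 60.21° = 0.01 × 111000 × 0.4968 ≈ 551.473 m.
The two errors are perpendicular, so the maximum displacement is √(1110² + 551.473²) ≈ 1239.44 m.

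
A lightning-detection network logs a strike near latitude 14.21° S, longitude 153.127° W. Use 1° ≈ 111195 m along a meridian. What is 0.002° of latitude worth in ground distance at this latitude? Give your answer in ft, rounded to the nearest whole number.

0.002° × 111195 m/° = 222.39 m.
In feet: 222.39 m ÷ 0.3048 ≈ 729.63 ft.

730 ft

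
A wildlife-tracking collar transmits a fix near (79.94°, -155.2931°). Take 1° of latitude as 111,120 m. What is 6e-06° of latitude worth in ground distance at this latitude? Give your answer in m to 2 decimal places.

Along a meridian 6e-06° is 6e-06 × 111120 = 0.66672 m.

0.67 m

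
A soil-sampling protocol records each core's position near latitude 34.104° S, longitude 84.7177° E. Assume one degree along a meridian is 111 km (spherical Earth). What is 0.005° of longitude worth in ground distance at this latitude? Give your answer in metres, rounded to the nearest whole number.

460 metres

One degree of longitude here spans 111000 × cos 34.104° = 111000 × 0.8280 ≈ 91910.4 m; 0.005° of that is 459.552 m.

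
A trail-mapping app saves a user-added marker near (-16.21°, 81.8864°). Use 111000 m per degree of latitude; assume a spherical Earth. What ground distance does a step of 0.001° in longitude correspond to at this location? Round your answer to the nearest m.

107 m

0.001° of longitude at 16.21° is 0.001 × 111000 × cos 16.21° ≈ 0.001 × 106587 = 106.587 m.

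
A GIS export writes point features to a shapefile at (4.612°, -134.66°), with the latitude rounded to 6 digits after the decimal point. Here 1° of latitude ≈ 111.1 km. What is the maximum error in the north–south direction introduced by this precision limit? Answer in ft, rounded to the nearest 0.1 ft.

0.2 ft

Rounding to 6 decimal places leaves the latitude within ±5e-07° of the true value.
So the N–S error is at most 5e-07 × 111100 = 0.05555 m.
In feet: 0.05555 m ÷ 0.3048 ≈ 0.18225 ft.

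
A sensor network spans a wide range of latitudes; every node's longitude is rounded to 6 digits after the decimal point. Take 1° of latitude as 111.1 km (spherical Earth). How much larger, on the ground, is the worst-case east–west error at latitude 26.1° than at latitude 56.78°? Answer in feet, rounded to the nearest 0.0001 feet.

Rounding to 6 decimal places leaves the longitude within ±5e-07° of the true value.
At 26.1°: 5e-07° × 111100 × cos 26.1° = 5e-07 × 111100 × 0.8980 ≈ 0.049885 m.
Error at 56.78° = 5e-07° × 111100 × cos 56.78° ≈ 0.05555 × 0.5479 = 0.030433 m.
So the lower-latitude error exceeds the higher by 0.049885 − 0.030433 = 0.019452 m.
In feet: 0.0194521 m ÷ 0.3048 ≈ 0.063819 ft.

0.0638 feet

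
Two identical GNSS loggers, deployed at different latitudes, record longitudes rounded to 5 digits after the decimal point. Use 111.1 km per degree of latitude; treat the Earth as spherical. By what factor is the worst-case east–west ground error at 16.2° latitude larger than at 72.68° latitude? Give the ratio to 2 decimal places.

3.23

Rounding to 5 decimal places leaves the longitude within ±5e-06° of the true value.
At 16.2°: 5e-06° × 111100 × cos 16.2° = 5e-06 × 111100 × 0.9603 ≈ 0.53344 m.
At 72.68°: 5e-06° × 111100 × cos 72.68° = 5e-06 × 111100 × 0.2977 ≈ 0.16538 m.
The ratio reduces to cos 16.2° / cos 72.68° = 0.9603/0.2977 ≈ 3.2256.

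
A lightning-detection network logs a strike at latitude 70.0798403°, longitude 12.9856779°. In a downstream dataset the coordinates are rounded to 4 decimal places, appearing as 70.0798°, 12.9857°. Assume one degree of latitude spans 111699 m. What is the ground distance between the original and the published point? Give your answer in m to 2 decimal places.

4.58 m

The latitude changed by +0.0000403° and the longitude by -0.0000221°.
North–south shift: 0.0000403 × 111699 = 4.50147 m.
East–west at this latitude: -0.0000221° × 111699 × cos 70.0798° ≈ -0.0000221 × 38057.1 = -0.841062 m.
Distance: √(4.50147² + 0.841062²) ≈ 4.57937 m.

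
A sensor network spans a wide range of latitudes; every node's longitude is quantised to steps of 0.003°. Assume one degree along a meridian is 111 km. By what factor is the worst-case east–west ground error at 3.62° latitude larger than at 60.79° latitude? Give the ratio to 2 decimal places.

2.05

With a 0.003° grid the true value lies within half a step, ±0.003°/2 = ±0.0015°, of the stored one.
Error at 3.62° = 0.0015° × 111000 × cos 3.62° ≈ 166.5 × 0.9980 = 166.17 m.
At 60.79°: 0.0015° × 111000 × cos 60.79° = 0.0015 × 111000 × 0.4880 ≈ 81.254 m.
The ratio reduces to cos 3.62° / cos 60.79° = 0.9980/0.4880 ≈ 2.0450.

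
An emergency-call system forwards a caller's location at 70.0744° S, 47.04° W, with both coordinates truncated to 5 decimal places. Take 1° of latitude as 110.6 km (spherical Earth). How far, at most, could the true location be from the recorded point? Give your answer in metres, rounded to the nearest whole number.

Truncating at 5 decimal places can drop up to a full unit in the last place, so each coordinate may be off by as much as 1e-05°.
North–south component: 1e-05° × 110600 = 1.106 m.
Longitude error → 1e-05 × 110600 × cos 70.0744° = 1e-05 × 110600 × 0.3408 ≈ 0.376924 m.
Worst case both components are at the extreme and orthogonal: √(1.106² + 0.376924²) ≈ 1.16846 m.

1 metres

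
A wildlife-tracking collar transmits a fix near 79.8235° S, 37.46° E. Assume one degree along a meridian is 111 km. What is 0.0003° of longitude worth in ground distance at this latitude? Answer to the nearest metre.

One degree of longitude here spans 111000 × cos 79.8235° = 111000 × 0.1767 ≈ 19611.6 m; 0.0003° of that is 5.88348 m.

6 metres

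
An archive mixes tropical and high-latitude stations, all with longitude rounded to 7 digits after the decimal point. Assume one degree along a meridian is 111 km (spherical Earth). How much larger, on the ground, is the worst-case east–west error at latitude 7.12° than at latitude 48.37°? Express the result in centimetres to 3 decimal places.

0.182 centimetres

Rounding to 7 decimal places leaves the longitude within ±5e-08° of the true value.
Error at 7.12° = 5e-08° × 111000 × cos 7.12° ≈ 0.00555 × 0.9923 = 0.0055072 m.
Error at 48.37° = 5e-08° × 111000 × cos 48.37° ≈ 0.00555 × 0.6643 = 0.003687 m.
So the lower-latitude error exceeds the higher by 0.0055072 − 0.003687 = 0.0018202 m.
That is 0.00182024 m = 0.18202 cm.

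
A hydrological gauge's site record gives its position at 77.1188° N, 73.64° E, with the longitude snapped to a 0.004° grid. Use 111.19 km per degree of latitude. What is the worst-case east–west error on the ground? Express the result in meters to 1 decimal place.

49.6 meters

With a 0.004° grid the true value lies within half a step, ±0.004°/2 = ±0.002°, of the stored one.
One degree of longitude at 77.1188° is 111190 × cos 77.1188° ≈ 111190 × 0.2229 = 24787.6 m.
So at most 0.002° × 24787.6 ≈ 49.5752 m east–west.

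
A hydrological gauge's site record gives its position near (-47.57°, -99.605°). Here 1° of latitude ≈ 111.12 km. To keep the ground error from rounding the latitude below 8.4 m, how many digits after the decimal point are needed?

4

One degree of latitude covers 111120 m.
With N decimal places the half-ulp bound is 0.5·10⁻ᴺ°, or 0.5·10⁻ᴺ × 111120 m on the ground.
Setting 55560 × 10⁻ᴺ ≤ 8.4 gives 10ᴺ ≥ 6614, i.e. N ≥ 3.82.
N = 3 would give 55.6 m (too coarse); N = 4 gives 5.56 m ≤ 8.4 m.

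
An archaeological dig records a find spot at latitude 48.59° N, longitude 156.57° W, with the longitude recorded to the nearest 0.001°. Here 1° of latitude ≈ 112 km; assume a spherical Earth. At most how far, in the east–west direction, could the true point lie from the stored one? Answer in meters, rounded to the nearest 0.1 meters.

Rounding to 3 decimal places leaves the longitude within ±0.0005° of the true value.
One degree of longitude at 48.59° is 112000 × cos 48.59° ≈ 112000 × 0.6614 = 74081.6 m.
So at most 0.0005° × 74081.6 ≈ 37.0408 m east–west.

37.0 meters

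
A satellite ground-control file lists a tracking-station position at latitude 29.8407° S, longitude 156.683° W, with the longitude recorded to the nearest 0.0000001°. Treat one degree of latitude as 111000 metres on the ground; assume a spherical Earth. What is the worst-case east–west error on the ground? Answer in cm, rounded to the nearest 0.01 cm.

0.48 cm

Rounding to 7 decimal places leaves the longitude within ±5e-08° of the true value.
Parallels shrink by cos φ, so at 29.8407° a degree of longitude is 111000 × 0.8674 ≈ 96282.8 m.
East–west error: 5e-08° × 96282.8 m/° ≈ 0.00481414 m.
That is 0.00481414 m = 0.48141 cm.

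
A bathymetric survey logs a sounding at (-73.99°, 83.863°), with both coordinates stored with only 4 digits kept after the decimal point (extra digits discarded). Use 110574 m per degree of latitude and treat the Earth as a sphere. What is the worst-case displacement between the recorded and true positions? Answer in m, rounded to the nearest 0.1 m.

Truncating at 4 decimal places can drop up to a full unit in the last place, so each coordinate may be off by as much as 0.0001°.
Latitude error → 0.0001 × 110574 = 11.0574 m along the meridian.
East–west component at 73.99°: 0.0001° × 110574 × cos 73.99° ≈ 0.0001 × 30496.9 ≈ 3.04969 m.
The two errors are perpendicular, so the maximum displacement is √(11.0574² + 3.04969²) ≈ 11.4703 m.

11.5 m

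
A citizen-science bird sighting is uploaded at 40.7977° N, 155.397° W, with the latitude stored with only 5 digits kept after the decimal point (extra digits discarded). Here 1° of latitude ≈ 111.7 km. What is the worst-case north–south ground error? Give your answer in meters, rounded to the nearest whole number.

1 meters

Truncating at 5 decimal places can drop up to a full unit in the last place, so the latitude may be off by as much as 1e-05°.
So the N–S error is at most 1e-05 × 111700 = 1.117 m.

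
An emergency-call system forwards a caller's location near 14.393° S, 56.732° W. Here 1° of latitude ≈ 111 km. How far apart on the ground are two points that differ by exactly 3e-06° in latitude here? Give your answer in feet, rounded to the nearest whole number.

Along a meridian 3e-06° is 3e-06 × 111000 = 0.333 m.
Converting: 0.333 m × 3.2808 ft/m ≈ 1.0925 ft.

1 feet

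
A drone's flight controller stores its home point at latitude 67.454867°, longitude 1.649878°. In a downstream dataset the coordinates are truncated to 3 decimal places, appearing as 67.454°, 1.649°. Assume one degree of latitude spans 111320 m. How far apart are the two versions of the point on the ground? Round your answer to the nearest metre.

104 metres

Δlat = 67.454867 − 67.454 = +0.000867°; Δlon = 1.649878 − 1.649 = +0.000878°.
North–south shift: 0.000867 × 111320 = 96.5144 m.
E–W at 67.454°: 0.000878° × 111320 × cos 67.454° = 0.000878 × 111320 × 0.3834 ≈ 37.4756 m.
Distance: √(96.5144² + 37.4756²) ≈ 103.535 m.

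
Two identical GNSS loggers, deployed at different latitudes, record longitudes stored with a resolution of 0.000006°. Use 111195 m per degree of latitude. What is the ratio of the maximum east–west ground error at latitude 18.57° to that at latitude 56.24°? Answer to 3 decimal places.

With a 0.000006° grid the true value lies within half a step, ±0.000006°/2 = ±3e-06°, of the stored one.
At 18.57°: 3e-06° × 111195 × cos 18.57° = 3e-06 × 111195 × 0.9479 ≈ 0.31622 m.
At 56.24°: 3e-06° × 111195 × cos 56.24° = 3e-06 × 111195 × 0.5557 ≈ 0.18538 m.
The ratio reduces to cos 18.57° / cos 56.24° = 0.9479/0.5557 ≈ 1.7058.

1.706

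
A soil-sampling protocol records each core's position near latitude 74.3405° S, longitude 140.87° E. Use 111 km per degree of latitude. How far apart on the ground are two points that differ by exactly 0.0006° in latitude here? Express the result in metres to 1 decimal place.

66.6 metres

0.0006° × 111000 m/° = 66.6 m.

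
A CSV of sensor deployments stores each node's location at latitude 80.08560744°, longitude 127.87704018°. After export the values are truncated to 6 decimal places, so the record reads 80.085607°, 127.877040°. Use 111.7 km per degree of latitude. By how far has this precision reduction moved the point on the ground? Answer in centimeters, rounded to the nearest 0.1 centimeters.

The latitude changed by +0.00000044° and the longitude by +0.00000018°.
N–S: 0.00000044° × 111700 m/° = 0.049148 m.
E–W at 80.0856°: 0.00000018° × 111700 × cos 80.0856° = 0.00000018 × 111700 × 0.1722 ≈ 0.00346178 m.
Distance: √(0.049148² + 0.00346178²) ≈ 0.0492698 m.
That is 0.0492698 m = 4.927 cm.

4.9 centimeters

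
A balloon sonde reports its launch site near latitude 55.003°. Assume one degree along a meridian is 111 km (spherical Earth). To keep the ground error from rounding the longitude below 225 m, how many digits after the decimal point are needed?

At 55.003° one degree of longitude covers 111000 × cos 55.003° ≈ 111000 × 0.5735 ≈ 63662.2 m.
With N decimal places the half-ulp bound is 0.5·10⁻ᴺ°, or 0.5·10⁻ᴺ × 63662.2 m on the ground.
Setting 31831.1 × 10⁻ᴺ ≤ 225 gives 10ᴺ ≥ 141.5, i.e. N ≥ 2.15.
N = 2 would give 318 m (too coarse); N = 3 gives 31.8 m ≤ 225 m.

3 decimal places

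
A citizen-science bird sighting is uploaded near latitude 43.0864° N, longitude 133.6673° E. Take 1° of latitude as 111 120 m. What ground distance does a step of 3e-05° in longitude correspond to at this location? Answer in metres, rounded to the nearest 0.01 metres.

2.43 metres

At 43.0864° a degree of longitude is 111120 × cos 43.0864° ≈ 81153.7 m, so 3e-05° corresponds to 2.43461 m.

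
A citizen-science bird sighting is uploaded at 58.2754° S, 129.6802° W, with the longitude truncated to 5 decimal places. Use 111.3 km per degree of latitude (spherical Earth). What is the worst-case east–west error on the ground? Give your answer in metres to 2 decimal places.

Truncating at 5 decimal places can drop up to a full unit in the last place, so the longitude may be off by as much as 1e-05°.
Parallels shrink by cos φ, so at 58.2754° a degree of longitude is 111300 × 0.5258 ≈ 58525.6 m.
East–west error: 1e-05° × 58525.6 m/° ≈ 0.585256 m.

0.59 metres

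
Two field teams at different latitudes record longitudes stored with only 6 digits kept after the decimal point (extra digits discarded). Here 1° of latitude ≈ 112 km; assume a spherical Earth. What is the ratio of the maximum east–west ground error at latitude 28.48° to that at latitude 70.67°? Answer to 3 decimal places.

Truncating at 6 decimal places can drop up to a full unit in the last place, so the longitude may be off by as much as 1e-06°.
Error at 28.48° = 1e-06° × 112000 × cos 28.48° ≈ 0.112 × 0.8790 = 0.098446 m.
At 70.67°: 1e-06° × 112000 × cos 70.67° = 1e-06 × 112000 × 0.3310 ≈ 0.037073 m.
The ratio reduces to cos 28.48° / cos 70.67° = 0.8790/0.3310 ≈ 2.6555.

2.655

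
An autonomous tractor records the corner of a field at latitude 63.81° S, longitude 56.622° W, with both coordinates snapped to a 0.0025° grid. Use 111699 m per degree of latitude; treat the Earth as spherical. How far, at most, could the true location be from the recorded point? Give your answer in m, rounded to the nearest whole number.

With a 0.0025° grid the true value lies within half a step, ±0.0025°/2 = ±0.00125°, of the stored one.
Latitude error → 0.00125 × 111699 = 139.624 m along the meridian.
Longitude error → 0.00125 × 111699 × cos 63.81° = 0.00125 × 111699 × 0.4413 ≈ 61.6228 m.
Worst case both components are at the extreme and orthogonal: √(139.624² + 61.6228²) ≈ 152.618 m.

153 m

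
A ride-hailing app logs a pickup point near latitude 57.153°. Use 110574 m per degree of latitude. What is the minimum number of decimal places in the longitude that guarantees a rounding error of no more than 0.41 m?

At 57.153° one degree of longitude covers 110574 × cos 57.153° ≈ 110574 × 0.5424 ≈ 59975.1 m.
With N decimal places the half-ulp bound is 0.5·10⁻ᴺ°, or 0.5·10⁻ᴺ × 59975.1 m on the ground.
Need 0.5 × 59975.1 × 10⁻ᴺ ≤ 0.41 → 10⁻ᴺ ≤ 1.367e-05, so N ≥ 4.86.
So 5 decimal places suffice (0.3 m); 4 would allow up to 3 m.

5 decimal places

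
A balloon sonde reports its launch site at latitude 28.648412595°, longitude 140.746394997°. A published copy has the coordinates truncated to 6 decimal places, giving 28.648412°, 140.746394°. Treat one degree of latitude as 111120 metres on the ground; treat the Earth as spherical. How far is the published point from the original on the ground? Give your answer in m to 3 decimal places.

0.118 m

Δlat = 28.648412595 − 28.648412 = +0.000000595°; Δlon = 140.746394997 − 140.746394 = +0.000000997°.
N–S: 0.000000595° × 111120 m/° = 0.0661164 m.
East–west at this latitude: 0.000000997° × 111120 × cos 28.6484° ≈ 0.000000997 × 97516.5 = 0.0972239 m.
Hypotenuse of the two orthogonal shifts: √(0.0661164² + 0.0972239²) = 0.117575 m.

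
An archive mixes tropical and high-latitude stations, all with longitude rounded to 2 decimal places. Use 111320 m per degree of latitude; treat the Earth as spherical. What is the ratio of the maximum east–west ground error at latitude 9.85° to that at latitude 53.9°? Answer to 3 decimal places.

1.672

Rounding to 2 decimal places leaves the longitude within ±0.005° of the true value.
Error at 9.85° = 0.005° × 111320 × cos 9.85° ≈ 556.6 × 0.9853 = 548.4 m.
Error at 53.9° = 0.005° × 111320 × cos 53.9° ≈ 556.6 × 0.5892 = 327.95 m.
The ratio reduces to cos 9.85° / cos 53.9° = 0.9853/0.5892 ≈ 1.6722.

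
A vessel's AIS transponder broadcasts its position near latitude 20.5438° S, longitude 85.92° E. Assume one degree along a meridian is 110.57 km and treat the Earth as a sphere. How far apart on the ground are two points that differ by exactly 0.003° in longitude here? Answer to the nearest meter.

311 meters

0.003° of longitude at 20.5438° is 0.003 × 110570 × cos 20.5438° ≈ 0.003 × 103538 = 310.615 m.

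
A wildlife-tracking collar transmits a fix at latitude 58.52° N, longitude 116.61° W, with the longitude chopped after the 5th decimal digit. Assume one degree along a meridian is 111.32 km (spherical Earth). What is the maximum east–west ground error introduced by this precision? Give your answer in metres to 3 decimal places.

0.581 metres

Truncating at 5 decimal places can drop up to a full unit in the last place, so the longitude may be off by as much as 1e-05°.
Parallels shrink by cos φ, so at 58.52° a degree of longitude is 111320 × 0.5222 ≈ 58131.4 m.
Maximum E–W displacement: 1e-05 × 58131.4 = 0.581314 m.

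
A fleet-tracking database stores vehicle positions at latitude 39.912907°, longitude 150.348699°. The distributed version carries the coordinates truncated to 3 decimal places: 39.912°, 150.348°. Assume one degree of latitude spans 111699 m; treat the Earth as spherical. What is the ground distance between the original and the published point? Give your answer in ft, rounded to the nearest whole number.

Δlat = 39.912907 − 39.912 = +0.000907°; Δlon = 150.348699 − 150.348 = +0.000699°.
N–S: 0.000907° × 111699 m/° = 101.311 m.
E–W at 39.912°: 0.000699° × 111699 × cos 39.912° = 0.000699 × 111699 × 0.7670 ≈ 59.8879 m.
Hypotenuse of the two orthogonal shifts: √(101.311² + 59.8879²) = 117.688 m.
In feet: 117.688 m ÷ 0.3048 ≈ 386.12 ft.

386 ft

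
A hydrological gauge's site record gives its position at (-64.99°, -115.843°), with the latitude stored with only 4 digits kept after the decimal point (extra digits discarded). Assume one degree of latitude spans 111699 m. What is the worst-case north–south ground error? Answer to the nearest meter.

11 meters

Truncating at 4 decimal places can drop up to a full unit in the last place, so the latitude may be off by as much as 0.0001°.
Along the meridian that is 0.0001° × 111699 m/° = 11.1699 m.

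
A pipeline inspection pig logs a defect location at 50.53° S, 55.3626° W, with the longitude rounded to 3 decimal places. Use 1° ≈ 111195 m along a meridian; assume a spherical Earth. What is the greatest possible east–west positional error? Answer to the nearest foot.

Rounding to 3 decimal places leaves the longitude within ±0.0005° of the true value.
One degree of longitude at 50.53° is 111195 × cos 50.53° ≈ 111195 × 0.6357 = 70683.8 m.
So at most 0.0005° × 70683.8 ≈ 35.3419 m east–west.
In feet: 35.3419 m ÷ 0.3048 ≈ 115.95 ft.

116 feet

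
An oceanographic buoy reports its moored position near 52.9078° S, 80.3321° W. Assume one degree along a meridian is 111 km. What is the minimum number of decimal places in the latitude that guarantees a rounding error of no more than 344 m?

3 decimal places

One degree of latitude covers 111000 m.
With N decimal places the half-ulp bound is 0.5·10⁻ᴺ°, or 0.5·10⁻ᴺ × 111000 m on the ground.
Need 0.5 × 111000 × 10⁻ᴺ ≤ 344 → 10⁻ᴺ ≤ 6.198e-03, so N ≥ 2.21.
At 2 places the error can reach 555 m, but 3 places keeps it to 55.5 m.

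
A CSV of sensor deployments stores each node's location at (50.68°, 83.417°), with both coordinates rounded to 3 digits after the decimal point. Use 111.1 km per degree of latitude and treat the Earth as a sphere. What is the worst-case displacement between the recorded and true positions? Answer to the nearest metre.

66 metres

Rounding to 3 decimal places leaves each coordinate within ±0.0005° of the true value.
Latitude error → 0.0005 × 111100 = 55.55 m along the meridian.
E–W at 50.68°: 0.0005° × 111100 × cos 50.68° = 0.0005 × 111100 × 0.6337 ≈ 35.1993 m.
Combining orthogonally: (55.55² + 35.1993²)^½ ≈ 65.7632 m.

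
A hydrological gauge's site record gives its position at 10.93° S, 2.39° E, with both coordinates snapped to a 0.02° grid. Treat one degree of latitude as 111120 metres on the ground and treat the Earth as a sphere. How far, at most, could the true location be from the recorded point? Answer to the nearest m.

1557 m

With a 0.02° grid the true value lies within half a step, ±0.02°/2 = ±0.01°, of the stored one.
N–S: 0.01° × 111120 m/° = 1111.2 m.
East–west component at 10.93°: 0.01° × 111120 × cos 10.93° ≈ 0.01 × 109104 ≈ 1091.04 m.
The two errors are perpendicular, so the maximum displacement is √(1111.2² + 1091.04²) ≈ 1557.29 m.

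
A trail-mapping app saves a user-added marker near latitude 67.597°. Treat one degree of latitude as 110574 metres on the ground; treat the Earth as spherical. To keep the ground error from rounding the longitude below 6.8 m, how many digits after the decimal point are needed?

4 decimal places

At 67.597° one degree of longitude covers 110574 × cos 67.597° ≈ 110574 × 0.3811 ≈ 42141.8 m.
N decimal places → at most half a unit in the last place, 0.5 × 10⁻ᴺ° = 42141.8/2 × 10⁻ᴺ m.
Need 0.5 × 42141.8 × 10⁻ᴺ ≤ 6.8 → 10⁻ᴺ ≤ 3.227e-04, so N ≥ 3.49.
N = 3 would give 21.1 m (too coarse); N = 4 gives 2.11 m ≤ 6.8 m.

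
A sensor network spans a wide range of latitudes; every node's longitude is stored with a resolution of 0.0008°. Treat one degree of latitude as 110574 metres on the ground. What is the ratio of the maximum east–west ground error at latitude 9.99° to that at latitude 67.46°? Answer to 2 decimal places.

With a 0.0008° grid the true value lies within half a step, ±0.0008°/2 = ±0.0004°, of the stored one.
At 9.99°: 0.0004° × 110574 × cos 9.99° = 0.0004 × 110574 × 0.9848 ≈ 43.559 m.
At 67.46°: 0.0004° × 110574 × cos 67.46° = 0.0004 × 110574 × 0.3833 ≈ 16.954 m.
The ratio reduces to cos 9.99° / cos 67.46° = 0.9848/0.3833 ≈ 2.5692.

2.57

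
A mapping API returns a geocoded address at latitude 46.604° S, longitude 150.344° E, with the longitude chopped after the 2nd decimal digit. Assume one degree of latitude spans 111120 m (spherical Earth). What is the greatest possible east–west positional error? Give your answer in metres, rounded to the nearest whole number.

763 metres

Truncating at 2 decimal places can drop up to a full unit in the last place, so the longitude may be off by as much as 0.01°.
One degree of longitude at 46.604° is 111120 × cos 46.604° ≈ 111120 × 0.6870 = 76343.5 m.
East–west error: 0.01° × 76343.5 m/° ≈ 763.435 m.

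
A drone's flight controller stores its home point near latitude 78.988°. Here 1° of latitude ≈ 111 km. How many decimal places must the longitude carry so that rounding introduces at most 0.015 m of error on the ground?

At 78.988° one degree of longitude covers 111000 × cos 78.988° ≈ 111000 × 0.1910 ≈ 21202.6 m.
Rounding to N decimal places gives at most 0.5 × 10⁻ᴺ degrees of error, i.e. 0.5 × 10⁻ᴺ × 21202.6 m.
Setting 10601.3 × 10⁻ᴺ ≤ 0.015 gives 10ᴺ ≥ 7.068e+05, i.e. N ≥ 5.85.
So 6 decimal places suffice (0.0106 m); 5 would allow up to 0.106 m.

6 decimal places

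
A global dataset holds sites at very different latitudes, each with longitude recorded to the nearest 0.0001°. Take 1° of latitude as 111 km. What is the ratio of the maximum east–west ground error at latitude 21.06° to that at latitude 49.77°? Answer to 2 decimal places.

1.44

Rounding to 4 decimal places leaves the longitude within ±5e-05° of the true value.
Error at 21.06° = 5e-05° × 111000 × cos 21.06° ≈ 5.55 × 0.9332 = 5.1793 m.
Error at 49.77° = 5e-05° × 111000 × cos 49.77° ≈ 5.55 × 0.6459 = 3.5845 m.
The ratio reduces to cos 21.06° / cos 49.77° = 0.9332/0.6459 ≈ 1.4449.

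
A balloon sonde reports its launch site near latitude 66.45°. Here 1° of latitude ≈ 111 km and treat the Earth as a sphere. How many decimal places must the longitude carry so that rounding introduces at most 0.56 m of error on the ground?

5 decimal places

At 66.45° one degree of longitude covers 111000 × cos 66.45° ≈ 111000 × 0.3995 ≈ 44350 m.
N decimal places → at most half a unit in the last place, 0.5 × 10⁻ᴺ° = 44350/2 × 10⁻ᴺ m.
Need 0.5 × 44350 × 10⁻ᴺ ≤ 0.56 → 10⁻ᴺ ≤ 2.525e-05, so N ≥ 4.60.
N = 4 would give 2.22 m (too coarse); N = 5 gives 0.222 m ≤ 0.56 m.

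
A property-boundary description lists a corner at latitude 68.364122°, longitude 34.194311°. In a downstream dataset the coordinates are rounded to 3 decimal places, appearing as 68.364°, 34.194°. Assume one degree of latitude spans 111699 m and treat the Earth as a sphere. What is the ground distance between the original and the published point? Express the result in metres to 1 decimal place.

18.7 metres

The latitude changed by +0.000122° and the longitude by +0.000311°.
North–south shift: 0.000122 × 111699 = 13.6273 m.
East–west at this latitude: 0.000311° × 111699 × cos 68.364° ≈ 0.000311 × 41184.4 = 12.8083 m.
Hypotenuse of the two orthogonal shifts: √(13.6273² + 12.8083²) = 18.7018 m.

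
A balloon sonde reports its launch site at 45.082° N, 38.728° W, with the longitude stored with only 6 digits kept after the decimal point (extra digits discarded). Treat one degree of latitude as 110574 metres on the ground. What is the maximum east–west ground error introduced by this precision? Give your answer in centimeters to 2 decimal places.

7.81 centimeters

Truncating at 6 decimal places can drop up to a full unit in the last place, so the longitude may be off by as much as 1e-06°.
At latitude 45.082° a degree of longitude spans 110574 m × cos 45.082° = 110574 × 0.7061 ≈ 78075.6 m.
East–west error: 1e-06° × 78075.6 m/° ≈ 0.0780756 m.
That is 0.0780756 m = 7.8076 cm.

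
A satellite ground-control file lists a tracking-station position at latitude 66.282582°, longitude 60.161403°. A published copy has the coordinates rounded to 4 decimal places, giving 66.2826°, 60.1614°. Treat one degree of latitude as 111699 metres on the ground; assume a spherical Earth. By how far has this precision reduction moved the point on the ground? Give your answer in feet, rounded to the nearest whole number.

7 feet

Δlat = 66.282582 − 66.2826 = -0.000018°; Δlon = 60.161403 − 60.1614 = +0.000003°.
N–S: -0.000018° × 111699 m/° = -2.01058 m.
East–west at this latitude: 0.000003° × 111699 × cos 66.2826° ≈ 0.000003 × 44928.2 = 0.134785 m.
Distance: √(2.01058² + 0.134785²) ≈ 2.01509 m.
Converting: 2.01509 m × 3.2808 ft/m ≈ 6.6112 ft.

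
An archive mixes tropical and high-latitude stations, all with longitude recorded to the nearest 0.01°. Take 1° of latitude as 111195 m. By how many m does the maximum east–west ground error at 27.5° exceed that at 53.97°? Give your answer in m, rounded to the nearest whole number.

166 m

Rounding to 2 decimal places leaves the longitude within ±0.005° of the true value.
At 27.5°: 0.005° × 111195 × cos 27.5° = 0.005 × 111195 × 0.8870 ≈ 493.16 m.
Error at 53.97° = 0.005° × 111195 × cos 53.97° ≈ 555.98 × 0.5882 = 327.03 m.
So the lower-latitude error exceeds the higher by 493.16 − 327.03 = 166.13 m.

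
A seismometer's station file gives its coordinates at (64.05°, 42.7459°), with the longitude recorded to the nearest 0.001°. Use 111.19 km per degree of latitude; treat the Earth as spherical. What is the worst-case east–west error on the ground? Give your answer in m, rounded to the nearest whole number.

24 m

Rounding to 3 decimal places leaves the longitude within ±0.0005° of the true value.
One degree of longitude at 64.05° is 111190 × cos 64.05° ≈ 111190 × 0.4376 = 48655.3 m.
So at most 0.0005° × 48655.3 ≈ 24.3276 m east–west.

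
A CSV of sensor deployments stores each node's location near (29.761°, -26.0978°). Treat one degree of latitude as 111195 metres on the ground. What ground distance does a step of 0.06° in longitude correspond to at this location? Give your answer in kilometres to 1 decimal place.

5.8 kilometres

One degree of longitude here spans 111195 × cos 29.761° = 111195 × 0.8681 ≈ 96528.8 m; 0.06° of that is 5791.73 m.
That is 5791.73 m = 5.7917 km.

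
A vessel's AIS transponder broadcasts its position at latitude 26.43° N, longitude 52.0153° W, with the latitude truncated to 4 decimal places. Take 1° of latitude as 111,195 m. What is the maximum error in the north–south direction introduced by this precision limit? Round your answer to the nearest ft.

Truncating at 4 decimal places can drop up to a full unit in the last place, so the latitude may be off by as much as 0.0001°.
Along the meridian that is 0.0001° × 111195 m/° = 11.1195 m.
Converting: 11.1195 m × 3.2808 ft/m ≈ 36.481 ft.

36 ft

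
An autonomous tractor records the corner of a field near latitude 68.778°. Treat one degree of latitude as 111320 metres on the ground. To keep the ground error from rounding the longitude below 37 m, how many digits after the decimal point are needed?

3 decimal places

At 68.778° one degree of longitude covers 111320 × cos 68.778° ≈ 111320 × 0.3620 ≈ 40295.9 m.
Rounding to N decimal places gives at most 0.5 × 10⁻ᴺ degrees of error, i.e. 0.5 × 10⁻ᴺ × 40295.9 m.
Need 0.5 × 40295.9 × 10⁻ᴺ ≤ 37 → 10⁻ᴺ ≤ 1.836e-03, so N ≥ 2.74.
N = 2 would give 201 m (too coarse); N = 3 gives 20.1 m ≤ 37 m.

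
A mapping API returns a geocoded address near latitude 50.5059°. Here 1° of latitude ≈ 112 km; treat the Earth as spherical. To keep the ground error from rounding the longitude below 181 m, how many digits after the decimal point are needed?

3 decimal places

At 50.5059° one degree of longitude covers 112000 × cos 50.5059° ≈ 112000 × 0.6360 ≈ 71231.9 m.
Rounding to N decimal places gives at most 0.5 × 10⁻ᴺ degrees of error, i.e. 0.5 × 10⁻ᴺ × 71231.9 m.
Need 0.5 × 71231.9 × 10⁻ᴺ ≤ 181 → 10⁻ᴺ ≤ 5.082e-03, so N ≥ 2.29.
At 2 places the error can reach 356 m, but 3 places keeps it to 35.6 m.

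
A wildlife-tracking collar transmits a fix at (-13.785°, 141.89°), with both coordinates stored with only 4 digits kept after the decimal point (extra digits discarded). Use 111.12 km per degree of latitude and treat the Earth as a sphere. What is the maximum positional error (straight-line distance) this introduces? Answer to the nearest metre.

Truncating at 4 decimal places can drop up to a full unit in the last place, so each coordinate may be off by as much as 0.0001°.
Latitude error → 0.0001 × 111120 = 11.112 m along the meridian.
East–west component at 13.785°: 0.0001° × 111120 × cos 13.785° ≈ 0.0001 × 107919 ≈ 10.7919 m.
The two errors are perpendicular, so the maximum displacement is √(11.112² + 10.7919²) ≈ 15.4901 m.

15 metres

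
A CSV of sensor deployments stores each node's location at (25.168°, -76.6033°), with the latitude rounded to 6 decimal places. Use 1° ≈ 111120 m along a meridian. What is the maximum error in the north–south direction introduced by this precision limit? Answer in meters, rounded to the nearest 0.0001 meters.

Rounding to 6 decimal places leaves the latitude within ±5e-07° of the true value.
North–south distance: 5e-07° × 111120 m/° = 0.05556 m.

0.0556 meters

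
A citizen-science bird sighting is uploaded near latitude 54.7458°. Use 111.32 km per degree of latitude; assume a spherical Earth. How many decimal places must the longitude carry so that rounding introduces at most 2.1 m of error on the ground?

At 54.7458° one degree of longitude covers 111320 × cos 54.7458° ≈ 111320 × 0.5772 ≈ 64254.5 m.
N decimal places → at most half a unit in the last place, 0.5 × 10⁻ᴺ° = 64254.5/2 × 10⁻ᴺ m.
Need 0.5 × 64254.5 × 10⁻ᴺ ≤ 2.1 → 10⁻ᴺ ≤ 6.537e-05, so N ≥ 4.18.
So 5 decimal places suffice (0.321 m); 4 would allow up to 3.21 m.

5 decimal places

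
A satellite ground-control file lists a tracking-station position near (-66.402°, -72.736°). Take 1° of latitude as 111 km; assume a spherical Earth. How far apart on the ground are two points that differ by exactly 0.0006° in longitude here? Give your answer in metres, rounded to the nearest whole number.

At 66.402° a degree of longitude is 111000 × cos 66.402° ≈ 44435.2 m, so 0.0006° corresponds to 26.6611 m.

27 metres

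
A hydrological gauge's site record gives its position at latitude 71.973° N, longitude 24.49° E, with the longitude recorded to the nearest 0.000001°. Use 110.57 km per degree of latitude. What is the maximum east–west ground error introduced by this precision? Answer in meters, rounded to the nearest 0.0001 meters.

Rounding to 6 decimal places leaves the longitude within ±5e-07° of the true value.
At latitude 71.973° a degree of longitude spans 110570 m × cos 71.973° = 110570 × 0.3095 ≈ 34217.6 m.
So at most 5e-07° × 34217.6 ≈ 0.0171088 m east–west.

0.0171 meters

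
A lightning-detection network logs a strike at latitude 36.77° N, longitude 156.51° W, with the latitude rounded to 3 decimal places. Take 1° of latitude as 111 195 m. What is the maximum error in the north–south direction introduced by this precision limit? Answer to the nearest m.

56 m

Rounding to 3 decimal places leaves the latitude within ±0.0005° of the true value.
Along the meridian that is 0.0005° × 111195 m/° = 55.5975 m.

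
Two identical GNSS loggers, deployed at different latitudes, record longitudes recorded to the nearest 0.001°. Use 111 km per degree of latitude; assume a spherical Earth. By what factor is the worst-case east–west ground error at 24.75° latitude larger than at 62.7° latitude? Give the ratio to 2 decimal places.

Rounding to 3 decimal places leaves the longitude within ±0.0005° of the true value.
At 24.75°: 0.0005° × 111000 × cos 24.75° = 0.0005 × 111000 × 0.9081 ≈ 50.402 m.
Error at 62.7° = 0.0005° × 111000 × cos 62.7° ≈ 55.5 × 0.4586 = 25.455 m.
The ratio reduces to cos 24.75° / cos 62.7° = 0.9081/0.4586 ≈ 1.9800.

1.98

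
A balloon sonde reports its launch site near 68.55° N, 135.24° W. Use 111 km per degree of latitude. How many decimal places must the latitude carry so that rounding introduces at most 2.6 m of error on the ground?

One degree of latitude covers 111000 m.
With N decimal places the half-ulp bound is 0.5·10⁻ᴺ°, or 0.5·10⁻ᴺ × 111000 m on the ground.
Need 0.5 × 111000 × 10⁻ᴺ ≤ 2.6 → 10⁻ᴺ ≤ 4.685e-05, so N ≥ 4.33.
So 5 decimal places suffice (0.555 m); 4 would allow up to 5.55 m.

5 decimal places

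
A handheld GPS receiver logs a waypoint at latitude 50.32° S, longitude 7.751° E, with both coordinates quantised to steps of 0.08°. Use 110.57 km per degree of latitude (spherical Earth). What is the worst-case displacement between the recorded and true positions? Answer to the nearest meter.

With a 0.08° grid the true value lies within half a step, ±0.08°/2 = ±0.04°, of the stored one.
N–S: 0.04° × 110570 m/° = 4422.8 m.
E–W at 50.32°: 0.04° × 110570 × cos 50.32° = 0.04 × 110570 × 0.6385 ≈ 2823.95 m.
The two errors are perpendicular, so the maximum displacement is √(4422.8² + 2823.95²) ≈ 5247.46 m.

5247 meters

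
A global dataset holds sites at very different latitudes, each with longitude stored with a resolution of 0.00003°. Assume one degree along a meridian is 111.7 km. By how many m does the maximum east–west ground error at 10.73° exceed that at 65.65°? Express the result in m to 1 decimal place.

1.0 m

With a 0.00003° grid the true value lies within half a step, ±0.00003°/2 = ±1.5e-05°, of the stored one.
At 10.73°: 1.5e-05° × 111700 × cos 10.73° = 1.5e-05 × 111700 × 0.9825 ≈ 1.6462 m.
Error at 65.65° = 1.5e-05° × 111700 × cos 65.65° ≈ 1.6755 × 0.4123 = 0.69082 m.
So the lower-latitude error exceeds the higher by 1.6462 − 0.69082 = 0.95538 m.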